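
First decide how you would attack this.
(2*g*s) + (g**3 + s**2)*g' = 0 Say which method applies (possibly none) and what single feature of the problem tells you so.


Verdict: the exact-equation method — the mixed-partials test passes for 2*g*s and g**3 + s**2, so a potential function exists as presented.


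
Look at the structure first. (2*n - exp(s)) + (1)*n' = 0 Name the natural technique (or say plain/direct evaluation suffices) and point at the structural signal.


Technique: a linear integrating factor — n appears only to the first power with coefficient 2 — the classic integrating-factor setup.


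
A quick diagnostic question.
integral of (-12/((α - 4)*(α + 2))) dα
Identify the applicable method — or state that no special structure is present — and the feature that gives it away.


Verdict: partial fractions — the bottom factors while the top stays lower-degree — split into simple fractions and integrate piece by piece.


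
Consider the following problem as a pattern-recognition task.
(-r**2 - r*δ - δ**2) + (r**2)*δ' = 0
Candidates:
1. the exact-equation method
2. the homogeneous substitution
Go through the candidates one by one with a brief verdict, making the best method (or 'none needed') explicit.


Verdict: the homogeneous substitution — solved for the derivative, the right side is unchanged under scaling r and δ together — it depends only on the ratio δ/r, so substitute a single ratio variable.
- the exact-equation method — the mixed-partials test fails on this split — it is not an exact differential as presented.
- the homogeneous substitution: a fit — the right tool for this form.


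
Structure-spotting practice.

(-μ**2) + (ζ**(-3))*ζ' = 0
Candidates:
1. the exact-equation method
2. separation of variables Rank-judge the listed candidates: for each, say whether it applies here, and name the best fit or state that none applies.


Technique: separation of variables — separating collects all ζ-dependence with the derivative and leaves all μ-dependence opposite: variables separate.
- the exact-equation method: with no real cross-dependence between the variables, the exact-equation machinery is a detour rather than the natural reading.
- separation of variables — a fit — the right tool for this form.


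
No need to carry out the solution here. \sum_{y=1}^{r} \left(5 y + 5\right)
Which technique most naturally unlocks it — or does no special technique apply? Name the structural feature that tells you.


Diagnosis: no special technique — nothing telescopes and nothing is geometric; polynomial terms in y sum term by term.


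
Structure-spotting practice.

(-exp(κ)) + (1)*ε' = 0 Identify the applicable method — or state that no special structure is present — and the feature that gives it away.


Technique: no special technique — the slope is a function of κ alone, so integrate both sides directly.


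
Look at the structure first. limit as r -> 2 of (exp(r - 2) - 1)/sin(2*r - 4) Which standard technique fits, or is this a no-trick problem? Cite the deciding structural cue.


Diagnosis: l'Hôpital's rule (0/0) — the 0/0 form at 2 is the signature situation for l'Hôpital's rule. The standard small-argument limits would also carry it; the rule is the systematic route.


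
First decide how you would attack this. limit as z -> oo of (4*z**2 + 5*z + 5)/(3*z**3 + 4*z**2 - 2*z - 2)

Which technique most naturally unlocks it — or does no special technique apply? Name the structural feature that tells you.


Verdict: dominant-term comparison — divide through by the highest power of z; every lower-order term dies and the dominant terms decide the limit. Differentiating the expression as a single quotient would eventually settle it as well; matching dominant growth settles it immediately.


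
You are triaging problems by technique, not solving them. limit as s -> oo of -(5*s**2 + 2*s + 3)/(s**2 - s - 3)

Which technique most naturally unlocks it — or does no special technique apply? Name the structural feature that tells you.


Technique: dominant-term comparison — divide by the highest power of s present: lower-order terms vanish and the dominant ratio remains. Differentiating the expression as a single quotient would eventually settle it as well; matching dominant growth settles it immediately.


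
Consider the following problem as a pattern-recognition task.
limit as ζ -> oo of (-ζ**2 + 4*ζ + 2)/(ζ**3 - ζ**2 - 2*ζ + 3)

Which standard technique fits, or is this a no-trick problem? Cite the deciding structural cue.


Method: dominant-term comparison — divide by the highest power of ζ present: lower-order terms vanish and the dominant ratio remains. As a single quotient, the ∞/∞ shape would yield to repeated differentiation as well — the growth comparison gets there in one look.


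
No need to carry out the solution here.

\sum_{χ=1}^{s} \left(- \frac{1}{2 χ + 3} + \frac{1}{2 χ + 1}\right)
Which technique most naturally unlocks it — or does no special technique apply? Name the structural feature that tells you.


Technique: telescoping — the summand is built as \frac{1}{2 χ + 1} minus its own successor — adjacent terms annihilate down the line.


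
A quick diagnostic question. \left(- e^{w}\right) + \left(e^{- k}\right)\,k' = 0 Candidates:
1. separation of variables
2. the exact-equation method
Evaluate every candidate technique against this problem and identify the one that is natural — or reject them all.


Verdict: separation of variables — solved for the derivative, the right side splits multiplicatively into a function of each variable alone — divide and integrate each side.
- separation of variables — applicable, and directly so.
- the exact-equation method: the cross-partial test holds only vacuously — each coefficient lives in its own variable, so the exactness machinery reads no structure the split form does not already show.


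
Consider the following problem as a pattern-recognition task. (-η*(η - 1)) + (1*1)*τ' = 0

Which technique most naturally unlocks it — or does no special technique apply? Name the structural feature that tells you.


Verdict: no special technique — solved for the derivative, no τ appears — this is antidifferentiation in η wearing ODE clothing.


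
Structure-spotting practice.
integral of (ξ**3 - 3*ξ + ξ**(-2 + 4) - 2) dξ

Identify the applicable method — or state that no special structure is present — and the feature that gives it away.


Best approach: no special technique — every term is a constant multiple of a power of ξ; term-wise power-rule integration needs no preliminary transformation.


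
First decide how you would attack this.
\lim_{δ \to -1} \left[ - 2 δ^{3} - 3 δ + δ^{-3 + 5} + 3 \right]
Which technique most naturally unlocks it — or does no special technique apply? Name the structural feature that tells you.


Verdict: no special technique — no zero denominators, no indeterminate clash at -1 — substitute and read off the value.


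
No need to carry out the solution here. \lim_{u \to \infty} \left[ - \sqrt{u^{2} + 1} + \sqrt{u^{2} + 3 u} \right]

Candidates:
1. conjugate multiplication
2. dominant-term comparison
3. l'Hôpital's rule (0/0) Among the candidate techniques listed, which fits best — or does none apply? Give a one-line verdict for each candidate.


Verdict: conjugate multiplication — two divergent pieces with a minus sign between them and a radical in the mix: rationalize \sqrt{u^{2} + 3 u} - \sqrt{u^{2} + 1} before any limit law applies.
- conjugate multiplication — a fit — the right tool for this form.
- dominant-term comparison — leading-power comparison does not apply to this form.
- l'Hôpital's rule (0/0) — no quotient structure at all: the clash is ∞ minus ∞, which rationalizing converts into a tractable ratio.


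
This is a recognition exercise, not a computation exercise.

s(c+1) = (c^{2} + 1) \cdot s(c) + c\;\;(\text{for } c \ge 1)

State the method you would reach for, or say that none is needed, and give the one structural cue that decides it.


Best approach: a summation factor — the coefficient c^{2} + 1 drifts with the index, so no fixed root exists; normalizing by the cumulative product telescopes it.


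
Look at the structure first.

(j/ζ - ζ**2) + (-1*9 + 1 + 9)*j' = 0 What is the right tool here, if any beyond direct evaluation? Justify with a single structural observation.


Technique: a linear integrating factor — the unknown enters only to the first power against a nonzero forcing term — the integrating-factor template applies directly.


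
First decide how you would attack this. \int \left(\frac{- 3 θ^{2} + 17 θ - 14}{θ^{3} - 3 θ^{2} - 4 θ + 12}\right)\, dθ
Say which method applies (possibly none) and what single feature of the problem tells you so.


Best approach: partial fractions — a proper rational integrand whose denominator splits into simpler factors — decompose into partial fractions first.


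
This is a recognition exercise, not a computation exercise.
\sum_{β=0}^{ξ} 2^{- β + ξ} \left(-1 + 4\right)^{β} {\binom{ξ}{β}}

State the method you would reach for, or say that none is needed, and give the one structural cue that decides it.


Verdict: the binomial theorem — the binomial coefficients weight matched powers of (-1 + 4) and 2, which is exactly the expansion of a binomial power.


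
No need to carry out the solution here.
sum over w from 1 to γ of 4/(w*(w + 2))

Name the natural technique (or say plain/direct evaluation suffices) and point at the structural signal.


Verdict: telescoping — one partial-fraction pass turns 4/(w*(w + 2)) into a shifted difference, and shifted differences telescope.


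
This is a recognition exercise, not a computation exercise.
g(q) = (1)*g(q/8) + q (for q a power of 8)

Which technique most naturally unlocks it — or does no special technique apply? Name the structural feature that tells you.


Technique: the master substitution — the argument contracts 8-fold per step: reindex q exponentially and solve the linear recurrence in the new index.


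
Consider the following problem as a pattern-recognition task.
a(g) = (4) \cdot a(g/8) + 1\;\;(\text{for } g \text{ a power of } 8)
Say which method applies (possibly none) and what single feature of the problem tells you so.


Technique: the master substitution — the argument contracts 8-fold per step: reindex g exponentially and solve the linear recurrence in the new index.


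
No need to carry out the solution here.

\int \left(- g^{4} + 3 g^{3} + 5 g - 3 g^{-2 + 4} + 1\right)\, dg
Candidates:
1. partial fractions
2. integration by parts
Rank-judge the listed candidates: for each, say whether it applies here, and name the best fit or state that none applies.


Best approach: no special technique — a term-by-term power-rule job in g; no substitution or rearrangement earns its keep here.
- partial fractions — the expression is not a ratio of polynomials that decomposes further.
- integration by parts: splitting off a factor buys nothing — the integrand integrates directly without parts.


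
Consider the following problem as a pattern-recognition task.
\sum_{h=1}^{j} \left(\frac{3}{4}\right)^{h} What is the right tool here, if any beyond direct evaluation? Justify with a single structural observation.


Diagnosis: the geometric series formula — each term is \frac{3}{4} times the previous one, so the geometric-series formula applies directly.


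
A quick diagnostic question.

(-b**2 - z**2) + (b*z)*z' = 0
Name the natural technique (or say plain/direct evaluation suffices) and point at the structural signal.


Verdict: the homogeneous substitution — the slope's numerator and denominator share total degree; set v = z/b and the equation drops to separable form. A Bernoulli rewrite works here as the equation stands — the homogeneous substitution is the more immediate reading.


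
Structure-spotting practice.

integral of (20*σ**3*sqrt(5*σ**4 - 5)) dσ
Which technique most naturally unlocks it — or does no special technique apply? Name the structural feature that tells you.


Diagnosis: u-substitution — everything non-trivial happens through the inner expression 5*σ**4 - 5, and its derivative accounts for the remaining factor up to a constant, so set u = 5*σ**4 - 5.


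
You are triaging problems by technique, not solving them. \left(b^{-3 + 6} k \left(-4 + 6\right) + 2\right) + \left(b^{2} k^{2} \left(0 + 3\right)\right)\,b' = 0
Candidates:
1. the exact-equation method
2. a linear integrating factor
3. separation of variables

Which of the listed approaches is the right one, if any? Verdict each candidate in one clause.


Diagnosis: the exact-equation method — equality of cross partials is the green light — assemble the potential function term by term.
- the exact-equation method — yes, a natural case for it.
- a linear integrating factor — the unknown enters nonlinearly (through a power, a denominator, or a transcendental function), which the linear integrating-factor recipe cannot absorb as-is — any repair would come from a preliminary substitution, not the factor.
- separation of variables — the two dependences do not factor apart.


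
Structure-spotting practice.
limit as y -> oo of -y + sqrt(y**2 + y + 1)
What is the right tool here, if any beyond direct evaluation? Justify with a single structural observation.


Technique: conjugate multiplication — neither sqrt(y**2 + y + 1) nor y converges alone, so rewrite their difference as a conjugate-rationalized quotient first.


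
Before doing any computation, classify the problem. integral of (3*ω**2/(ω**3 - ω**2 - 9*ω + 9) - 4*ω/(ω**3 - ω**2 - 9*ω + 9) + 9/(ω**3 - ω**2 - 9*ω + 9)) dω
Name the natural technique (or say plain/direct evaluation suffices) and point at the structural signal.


Method: partial fractions — each factor of ω**3 - ω**2 - 9*ω + 9 owns one elementary piece of the integrand — separate them and integrate piecewise.


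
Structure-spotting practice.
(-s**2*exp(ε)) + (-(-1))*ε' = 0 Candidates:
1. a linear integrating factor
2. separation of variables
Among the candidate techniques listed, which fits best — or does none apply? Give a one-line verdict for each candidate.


Technique: separation of variables — one side of the product carries the independent variable, the other the unknown — the textbook separation shape.
- a linear integrating factor: a nonlinear term in the unknown puts this outside the integrating-factor template.
- separation of variables: yes, a natural case for it.


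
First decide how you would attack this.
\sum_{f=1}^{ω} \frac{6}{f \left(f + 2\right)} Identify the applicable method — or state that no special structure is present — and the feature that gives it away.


Best approach: telescoping — after splitting \frac{6}{f \left(f + 2\right)} into partial fractions, the pieces are shifted copies of one function and cancel telescopically.


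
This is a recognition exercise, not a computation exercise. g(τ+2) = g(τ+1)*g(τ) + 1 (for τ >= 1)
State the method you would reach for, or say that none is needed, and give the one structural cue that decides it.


Technique: no special technique — the recurrence is nonlinear in the sequence values; study it directly, no linear machinery applies.


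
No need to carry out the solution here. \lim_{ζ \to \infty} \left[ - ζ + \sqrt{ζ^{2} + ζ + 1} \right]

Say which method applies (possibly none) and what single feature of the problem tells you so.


Method: conjugate multiplication — divergence minus divergence hides a finite answer — expose it by pairing \sqrt{ζ^{2} + ζ + 1} - ζ with its conjugate.


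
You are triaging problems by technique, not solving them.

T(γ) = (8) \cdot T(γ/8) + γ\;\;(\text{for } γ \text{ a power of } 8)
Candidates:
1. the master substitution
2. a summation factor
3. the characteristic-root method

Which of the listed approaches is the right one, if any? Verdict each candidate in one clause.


Best approach: the master substitution — the argument contracts 8-fold per step: reindex γ exponentially and solve the linear recurrence in the new index.
- the master substitution: yes — fits the structure here.
- a summation factor: a divided-index call is outside the fixed-shift first-order family a summation factor normalizes.
- the characteristic-root method: the recursion divides its index rather than shifting it — outside the constant-shift family the root method covers.


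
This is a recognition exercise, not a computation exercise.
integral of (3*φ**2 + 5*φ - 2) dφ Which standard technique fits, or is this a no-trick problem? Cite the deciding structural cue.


Verdict: no special technique — every term is a constant multiple of a power of φ; term-wise power-rule integration needs no preliminary transformation.


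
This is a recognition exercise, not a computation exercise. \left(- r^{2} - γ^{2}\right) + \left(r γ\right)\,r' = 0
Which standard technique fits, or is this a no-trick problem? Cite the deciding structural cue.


Verdict: the homogeneous substitution — solved for the derivative, the right side is unchanged under scaling γ and r together — it depends only on the ratio r/γ, so substitute a single ratio variable. A Bernoulli substitution is a fair alternative on this equation directly; the homogeneous reading takes it as given.


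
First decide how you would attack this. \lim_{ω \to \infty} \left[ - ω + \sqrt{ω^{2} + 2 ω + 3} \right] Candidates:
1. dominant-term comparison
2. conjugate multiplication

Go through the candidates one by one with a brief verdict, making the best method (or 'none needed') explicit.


Verdict: conjugate multiplication — the ∞ − ∞ radical form is the exact trigger for the conjugate maneuver.
- dominant-term comparison — no dominant power emerges to decide the limit by degree comparison.
- conjugate multiplication: a fit — the right tool for this form.


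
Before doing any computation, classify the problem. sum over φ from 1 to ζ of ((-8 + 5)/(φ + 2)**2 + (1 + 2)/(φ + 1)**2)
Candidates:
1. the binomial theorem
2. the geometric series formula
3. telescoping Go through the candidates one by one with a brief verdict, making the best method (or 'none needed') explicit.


Technique: telescoping — this sum is a zipper: each term contributes (1 + 2)/(φ + 1)**2 and removes the next index's value, which the following term puts back, closing term by term.
- the binomial theorem — there is no sum-raised-to-a-power identity hiding in these terms.
- the geometric series formula — consecutive terms are not related by a fixed multiplier.
- telescoping — yes, a natural case for it.


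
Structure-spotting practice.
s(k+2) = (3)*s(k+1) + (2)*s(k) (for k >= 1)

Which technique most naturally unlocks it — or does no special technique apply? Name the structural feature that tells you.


Best approach: the characteristic-root method — fixed numeric weights on consecutive terms and no forcing term added: the root method in its home territory.


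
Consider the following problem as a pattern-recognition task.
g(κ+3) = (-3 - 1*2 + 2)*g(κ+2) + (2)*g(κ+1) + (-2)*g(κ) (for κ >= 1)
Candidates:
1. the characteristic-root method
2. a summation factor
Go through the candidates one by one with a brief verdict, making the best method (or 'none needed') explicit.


Method: the characteristic-root method — linear, homogeneous, constant coefficients: solutions of the form r^κ exist — find the roots of the characteristic polynomial.
- the characteristic-root method: a fit — the right tool for this form.
- a summation factor — a summation factor telescopes one-step recursions; this one carries higher-order memory.


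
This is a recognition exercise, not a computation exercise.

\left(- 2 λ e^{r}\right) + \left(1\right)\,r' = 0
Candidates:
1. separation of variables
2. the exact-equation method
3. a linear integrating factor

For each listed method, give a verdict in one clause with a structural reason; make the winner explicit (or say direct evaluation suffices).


Technique: separation of variables — solved for the derivative, the right side splits multiplicatively into a function of each variable alone — divide and integrate each side.
- separation of variables: applies; the problem has the shape this method handles.
- the exact-equation method — exactness fails on the nose — the mixed partials do not match.
- a linear integrating factor: the unknown enters nonlinearly (through a power, a denominator, or a transcendental function), which the linear integrating-factor recipe cannot absorb as-is — any repair would come from a preliminary substitution, not the factor.


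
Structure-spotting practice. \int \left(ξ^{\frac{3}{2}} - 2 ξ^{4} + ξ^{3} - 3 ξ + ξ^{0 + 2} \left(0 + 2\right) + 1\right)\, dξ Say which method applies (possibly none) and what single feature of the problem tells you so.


Diagnosis: no special technique — scan for structure and find none: constant multiples of powers of ξ, integrate directly.


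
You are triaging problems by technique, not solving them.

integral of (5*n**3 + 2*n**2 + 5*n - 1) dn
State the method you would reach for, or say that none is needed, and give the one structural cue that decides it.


Verdict: no special technique — the integrand is a sum of constant multiples of powers of n — integrate term by term.


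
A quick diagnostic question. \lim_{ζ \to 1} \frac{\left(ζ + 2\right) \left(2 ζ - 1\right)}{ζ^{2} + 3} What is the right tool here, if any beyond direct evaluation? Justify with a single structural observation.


Best approach: no special technique — the function is continuous at 1; evaluation is itself the limit, no machinery required.


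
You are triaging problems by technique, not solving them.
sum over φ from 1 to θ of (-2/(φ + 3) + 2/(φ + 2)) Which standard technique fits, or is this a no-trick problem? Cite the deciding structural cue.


Method: telescoping — difference-of-shifts structure (each term adds 2/(φ + 2), then subtracts its one-index-advanced value, which the following term adds back) leaves only the first and last pieces standing.


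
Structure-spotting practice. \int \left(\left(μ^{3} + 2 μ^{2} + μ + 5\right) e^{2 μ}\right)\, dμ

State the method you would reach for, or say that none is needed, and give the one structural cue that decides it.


Verdict: integration by parts — a polynomial μ^{3} + 2 μ^{2} + μ + 5 against the kernel e^{2 μ} is the signature bounded-ladder case for integration by parts.


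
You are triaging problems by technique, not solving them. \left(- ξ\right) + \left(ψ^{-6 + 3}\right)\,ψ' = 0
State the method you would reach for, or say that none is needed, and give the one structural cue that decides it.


Method: separation of variables — solved for the derivative, the right side splits multiplicatively into a function of each variable alone — divide and integrate each side. The cross-partial test also passes here (vacuously, each side single-variable); the potential-function route would work, separation is simply more immediate.


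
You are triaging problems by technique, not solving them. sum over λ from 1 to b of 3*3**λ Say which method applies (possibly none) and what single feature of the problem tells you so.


Technique: the geometric series formula — term-over-term division gives 3 every time — index-free ratio, geometric sum formula applies.


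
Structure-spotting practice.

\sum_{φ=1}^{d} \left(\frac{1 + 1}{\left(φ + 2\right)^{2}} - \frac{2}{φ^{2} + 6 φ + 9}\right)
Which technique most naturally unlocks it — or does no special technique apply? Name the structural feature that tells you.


Diagnosis: telescoping — a difference of consecutive values of one function (\frac{1 + 1}{\left(φ + 2\right)^{2}} at one index and the next) — telescoping by construction.


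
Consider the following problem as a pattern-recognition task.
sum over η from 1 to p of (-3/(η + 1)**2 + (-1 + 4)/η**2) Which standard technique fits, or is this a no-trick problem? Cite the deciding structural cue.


Technique: telescoping — this sum is a zipper: each term contributes (-1 + 4)/η**2 and removes the next index's value, which the following term puts back, closing term by term.


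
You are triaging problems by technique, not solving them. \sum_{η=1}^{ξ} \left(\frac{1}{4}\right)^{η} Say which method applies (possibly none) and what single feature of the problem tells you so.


Verdict: the geometric series formula — check a ratio of consecutive terms: it is \frac{1}{4}, independent of the index, so the geometric formula closes the sum.


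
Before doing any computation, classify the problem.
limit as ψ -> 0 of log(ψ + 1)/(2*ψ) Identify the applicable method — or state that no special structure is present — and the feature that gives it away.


Technique: l'Hôpital's rule (0/0) — both numerator and denominator vanish at 0: the genuine 0/0 indeterminate that l'Hôpital exists for. A local series expansion at the point resolves it as well; the rule is the packaged version of that step.


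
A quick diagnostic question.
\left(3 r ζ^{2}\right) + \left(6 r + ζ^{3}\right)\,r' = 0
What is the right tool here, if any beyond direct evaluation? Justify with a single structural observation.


Best approach: the exact-equation method — this form is already the differential of something: the matching mixed partials of 3 r ζ^{2} and 6 r + ζ^{3} prove it.


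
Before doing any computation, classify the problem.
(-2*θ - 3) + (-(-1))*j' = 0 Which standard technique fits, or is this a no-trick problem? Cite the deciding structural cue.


Diagnosis: no special technique — the slope is a function of θ alone, so integrate both sides directly.


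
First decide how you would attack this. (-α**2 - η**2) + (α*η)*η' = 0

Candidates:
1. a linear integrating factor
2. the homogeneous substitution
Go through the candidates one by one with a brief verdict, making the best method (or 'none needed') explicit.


Best approach: the homogeneous substitution — scaling α and η together leaves the slope fixed — it depends only on η/α, so substitute the ratio. A Bernoulli rewrite works here as the equation stands — the homogeneous substitution is the more immediate reading.
- a linear integrating factor — the unknown enters nonlinearly (through a power, a denominator, or a transcendental function), which the linear integrating-factor recipe cannot absorb as-is — any repair would come from a preliminary substitution, not the factor.
- the homogeneous substitution: yes — fits the structure here.


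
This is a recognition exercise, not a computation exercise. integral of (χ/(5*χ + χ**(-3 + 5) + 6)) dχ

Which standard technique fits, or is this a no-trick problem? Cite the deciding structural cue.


Technique: partial fractions — each factor of (5*χ + χ**(-3 + 5) + 6) owns one elementary piece of the integrand — separate them and integrate piecewise.


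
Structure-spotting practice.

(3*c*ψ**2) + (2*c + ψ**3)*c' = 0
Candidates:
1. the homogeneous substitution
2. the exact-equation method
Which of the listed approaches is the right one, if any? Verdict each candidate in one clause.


Diagnosis: the exact-equation method — this form is already the differential of something: the matching mixed partials of 3*c*ψ**2 and 2*c + ψ**3 prove it.
- the homogeneous substitution: the slope is not a function of the ratio of the variables alone.
- the exact-equation method — yes — fits the structure here.


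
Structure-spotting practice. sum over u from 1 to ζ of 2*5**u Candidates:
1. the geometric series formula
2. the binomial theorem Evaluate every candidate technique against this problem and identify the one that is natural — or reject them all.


Technique: the geometric series formula — each summand is the previous one scaled by 5; that constant multiplier is itself the geometric structure.
- the geometric series formula: yes — fits the structure here.
- the binomial theorem — no binomial coefficients pair up with complementary powers here.


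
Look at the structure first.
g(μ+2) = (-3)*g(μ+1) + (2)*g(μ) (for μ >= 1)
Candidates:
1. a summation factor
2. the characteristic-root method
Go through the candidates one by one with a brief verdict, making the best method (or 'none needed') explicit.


Technique: the characteristic-root method — fixed numeric weights on consecutive terms and no forcing term added: the root method in its home territory.
- a summation factor — a summation factor telescopes one-step recursions; this one carries higher-order memory.
- the characteristic-root method: yes, a natural case for it.


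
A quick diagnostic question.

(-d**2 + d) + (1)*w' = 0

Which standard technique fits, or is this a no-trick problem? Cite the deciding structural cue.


Technique: no special technique — solved for the derivative, w never appears on the right — this is a direct integration in d, not a differential-equations problem at heart.


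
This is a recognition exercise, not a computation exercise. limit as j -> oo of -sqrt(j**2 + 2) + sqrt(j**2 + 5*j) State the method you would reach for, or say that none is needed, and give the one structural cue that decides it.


Diagnosis: conjugate multiplication — divergence minus divergence hides a finite answer — expose it by pairing sqrt(j**2 + 5*j) - sqrt(j**2 + 2) with its conjugate.


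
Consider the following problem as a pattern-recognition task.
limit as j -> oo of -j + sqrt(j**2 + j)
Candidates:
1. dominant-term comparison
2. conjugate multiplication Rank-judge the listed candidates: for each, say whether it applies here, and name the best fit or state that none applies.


Diagnosis: conjugate multiplication — turning the difference into a conjugate-rationalized ratio makes the limit readable.
- dominant-term comparison — no ranking of term growth rates resolves the limit here.
- conjugate multiplication — yes, a natural case for it.


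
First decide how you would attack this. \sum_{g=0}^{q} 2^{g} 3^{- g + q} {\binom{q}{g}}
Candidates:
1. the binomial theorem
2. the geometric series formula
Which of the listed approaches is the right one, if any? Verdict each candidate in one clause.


Technique: the binomial theorem — {\binom{q}{g}} weighting matched powers of 2 and 3 is the expanded form of (2 + 3)^q — fold it back up.
- the binomial theorem — a fit — the right tool for this form.
- the geometric series formula — consecutive terms are not related by a fixed multiplier.


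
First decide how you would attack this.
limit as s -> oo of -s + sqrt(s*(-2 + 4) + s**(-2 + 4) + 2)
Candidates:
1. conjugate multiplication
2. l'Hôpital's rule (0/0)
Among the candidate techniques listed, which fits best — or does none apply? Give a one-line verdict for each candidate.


Technique: conjugate multiplication — both pieces blow up but their difference is finite; the conjugate trick rationalizes sqrt(s*(-2 + 4) + s**(-2 + 4) + 2) - s.
- conjugate multiplication — a fit — the right tool for this form.
- l'Hôpital's rule (0/0) — substitution produces ∞ − ∞ rather than a vanishing quotient; the rule needs a 0/0 ratio to act on.


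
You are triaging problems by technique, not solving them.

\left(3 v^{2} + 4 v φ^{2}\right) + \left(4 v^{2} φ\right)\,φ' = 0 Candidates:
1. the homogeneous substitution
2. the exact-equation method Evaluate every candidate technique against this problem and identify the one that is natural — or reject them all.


Technique: the exact-equation method — because the two cross partials coincide, the form is conservative as written — recover its potential in (v, φ).
- the homogeneous substitution — rescaling both variables together changes the slope, so no ratio substitution collapses it.
- the exact-equation method: yes — fits the structure here.


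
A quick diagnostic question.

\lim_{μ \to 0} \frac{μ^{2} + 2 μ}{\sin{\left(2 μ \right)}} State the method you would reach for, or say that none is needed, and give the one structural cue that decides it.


Verdict: l'Hôpital's rule (0/0) — the 0/0 form at 0 is the signature situation for l'Hôpital's rule. A first-order expansion at the point is an equally standard path; the rule packages it.


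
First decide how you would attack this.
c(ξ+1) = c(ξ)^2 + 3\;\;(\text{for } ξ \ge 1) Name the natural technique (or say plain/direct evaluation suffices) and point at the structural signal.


Technique: no special technique — the recurrence is nonlinear in the sequence terms; no linear-recurrence method fits it as written — one iterates or studies it directly.


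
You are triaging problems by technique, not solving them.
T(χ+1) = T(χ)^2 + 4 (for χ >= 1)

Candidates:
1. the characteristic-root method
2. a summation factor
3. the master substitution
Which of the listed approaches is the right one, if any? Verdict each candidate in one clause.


Method: no special technique — the sequence value feeds back through itself nonlinearly — linear superposition fails, and every superposition-based closed form fails with it.
- the characteristic-root method: nonlinearity rules out exponential-mode superposition from the start.
- a summation factor — no summation factor applies — the rule is not linear in the sequence values.
- the master substitution — there is no divide-the-index recursive argument.


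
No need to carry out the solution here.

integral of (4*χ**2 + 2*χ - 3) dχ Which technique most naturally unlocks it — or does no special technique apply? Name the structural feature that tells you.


Technique: no special technique — the integrand is a sum of constant multiples of powers of χ — integrate term by term.


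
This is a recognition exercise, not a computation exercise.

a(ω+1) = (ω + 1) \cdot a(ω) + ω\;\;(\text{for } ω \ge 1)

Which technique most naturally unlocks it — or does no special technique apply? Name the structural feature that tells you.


Verdict: a summation factor — one step of memory with a weight ω + 1 that changes as the index grows — the summation-factor construction is built for this.


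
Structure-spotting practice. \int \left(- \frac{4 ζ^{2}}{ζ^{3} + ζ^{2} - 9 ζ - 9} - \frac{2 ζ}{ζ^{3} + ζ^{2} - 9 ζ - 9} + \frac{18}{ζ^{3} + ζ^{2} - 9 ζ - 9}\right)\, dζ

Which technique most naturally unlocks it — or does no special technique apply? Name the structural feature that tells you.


Best approach: partial fractions — each factor of ζ^{3} + ζ^{2} - 9 ζ - 9 owns one elementary piece of the integrand — separate them and integrate piecewise.


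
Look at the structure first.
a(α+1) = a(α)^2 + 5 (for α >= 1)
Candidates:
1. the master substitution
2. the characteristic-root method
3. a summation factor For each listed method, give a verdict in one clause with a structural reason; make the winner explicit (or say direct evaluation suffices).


Verdict: no special technique — the map from one term to the next is curved, not linear, so linear closed-form machinery does not attach.
- the master substitution — no fixed divisor shrinks the index between calls.
- the characteristic-root method — the recursion is nonlinear in the sequence values, so no linear-modes ansatz applies.
- a summation factor — no summation factor applies — the rule is not linear in the sequence values.


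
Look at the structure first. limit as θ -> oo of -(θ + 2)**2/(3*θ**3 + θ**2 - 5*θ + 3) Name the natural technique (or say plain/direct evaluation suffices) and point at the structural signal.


Verdict: dominant-term comparison — growth-rate triage: the leading powers of θ decide the limit, everything else is noise. As a single quotient, the ∞/∞ shape would yield to repeated differentiation as well — the growth comparison gets there in one look.


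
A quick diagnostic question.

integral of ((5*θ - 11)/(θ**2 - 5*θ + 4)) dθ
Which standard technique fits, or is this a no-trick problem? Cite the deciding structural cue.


Best approach: partial fractions — with θ**2 - 5*θ + 4 factorable and the degree on top strictly smaller, simple-fraction decomposition is immediate.


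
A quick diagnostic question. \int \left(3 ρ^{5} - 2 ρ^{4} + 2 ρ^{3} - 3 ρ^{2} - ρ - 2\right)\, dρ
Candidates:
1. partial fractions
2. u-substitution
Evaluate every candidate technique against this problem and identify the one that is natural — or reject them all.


Technique: no special technique — every term is a constant multiple of a power of ρ; term-wise power-rule integration needs no preliminary transformation.
- partial fractions: there is no rational-function structure to decompose.
- u-substitution — no substitution does more than relabel what direct integration already handles.


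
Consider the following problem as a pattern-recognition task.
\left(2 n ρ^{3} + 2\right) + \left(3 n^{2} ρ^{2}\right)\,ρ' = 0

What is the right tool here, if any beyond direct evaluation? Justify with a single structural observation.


Method: the exact-equation method — 2 n ρ^{3} + 2 and 3 n^{2} ρ^{2} pass the exactness check on the nose, so no integrating factor in n or ρ is needed at all.


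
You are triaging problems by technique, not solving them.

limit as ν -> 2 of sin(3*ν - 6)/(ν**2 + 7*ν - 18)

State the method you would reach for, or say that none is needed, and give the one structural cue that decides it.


Diagnosis: l'Hôpital's rule (0/0) — numerator and denominator both vanish at 2 — a genuine 0/0 form, which is exactly when l'Hôpital applies. A local series expansion at the point resolves it as well; the rule is the packaged version of that step.


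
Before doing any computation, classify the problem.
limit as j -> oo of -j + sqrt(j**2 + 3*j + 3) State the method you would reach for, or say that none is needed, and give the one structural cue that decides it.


Best approach: conjugate multiplication — turning the difference into a conjugate-rationalized ratio makes the limit readable.


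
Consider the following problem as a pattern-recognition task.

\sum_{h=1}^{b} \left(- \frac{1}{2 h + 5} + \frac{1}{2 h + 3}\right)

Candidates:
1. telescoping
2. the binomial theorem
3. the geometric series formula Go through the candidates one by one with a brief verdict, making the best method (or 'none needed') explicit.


Method: telescoping — each term adds \frac{1}{2 h + 3} and subtracts the same expression advanced one index; that subtracted piece cancels against the next term's added copy — only the boundary terms survive.
- telescoping: applies; the problem has the shape this method handles.
- the binomial theorem — there is no sum-raised-to-a-power identity hiding in these terms.
- the geometric series formula: the ratio of consecutive terms depends on the index.


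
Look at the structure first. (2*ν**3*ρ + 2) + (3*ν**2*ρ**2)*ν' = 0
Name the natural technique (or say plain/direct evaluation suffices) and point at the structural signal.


Diagnosis: the exact-equation method — this form is already the differential of something: the matching mixed partials of 2*ν**3*ρ + 2 and 3*ν**2*ρ**2 prove it.


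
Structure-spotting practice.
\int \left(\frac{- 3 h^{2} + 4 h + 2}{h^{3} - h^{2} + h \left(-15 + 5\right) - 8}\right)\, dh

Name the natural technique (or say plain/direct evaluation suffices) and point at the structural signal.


Diagnosis: partial fractions — rational integrand, reducible denominator (h^{3} - h^{2} + h \left(-15 + 5\right) - 8): decompose first, integrate second.
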